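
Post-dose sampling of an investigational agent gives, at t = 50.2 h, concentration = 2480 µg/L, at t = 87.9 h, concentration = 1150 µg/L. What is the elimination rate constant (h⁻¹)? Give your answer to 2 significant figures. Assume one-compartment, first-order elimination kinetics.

0.020 h⁻¹

k = ln(C₁/C₂) / (t₂ − t₁) = ln(2480/1150) / (87.9 − 50.2)
  = 0.7685 / 37.70 = 0.02038 h⁻¹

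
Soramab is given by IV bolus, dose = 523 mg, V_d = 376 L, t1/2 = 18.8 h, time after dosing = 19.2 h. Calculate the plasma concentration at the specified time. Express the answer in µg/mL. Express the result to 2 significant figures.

C₀ = Dose / Vd = 523.0 / 376 = 1.391 mg/L
k = ln2 / t½ = 0.693147 / 18.8 = 0.03687 h⁻¹
C = C₀ · e^(−k·t) = 1.391 × e^(−0.03687 × 19.2)
  = 1.391 × 0.4927 = 0.6853 mg/L
(0.6853 mg/L = 0.6853 µg/mL)

0.69 µg/mL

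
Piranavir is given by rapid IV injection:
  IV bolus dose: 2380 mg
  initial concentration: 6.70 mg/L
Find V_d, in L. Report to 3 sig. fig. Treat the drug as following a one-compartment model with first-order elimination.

355 L

Vd = Dose / C₀ = 2380 / 6.70 = 355.2 L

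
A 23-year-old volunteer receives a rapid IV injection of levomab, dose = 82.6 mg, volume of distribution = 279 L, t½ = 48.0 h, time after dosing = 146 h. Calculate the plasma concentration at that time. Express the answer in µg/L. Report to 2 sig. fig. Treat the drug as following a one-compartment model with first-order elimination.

C₀ = Dose / Vd = 82.60 / 279 = 0.2961 mg/L
k = ln2 / t½ = 0.693147 / 48.0 = 0.01444 h⁻¹
C = C₀ · e^(−k·t) = 0.2961 × e^(−0.01444 × 146)
  = 0.2961 × 0.1215 = 0.03598 mg/L
Convert: 0.03598 mg/L × 1000 = 35.98 µg/L

36 µg/L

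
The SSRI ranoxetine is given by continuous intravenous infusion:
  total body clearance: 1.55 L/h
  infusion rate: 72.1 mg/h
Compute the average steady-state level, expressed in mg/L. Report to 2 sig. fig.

47 mg/L

At steady state Css = R₀ / CL = 72.1 / 1.550 = 46.52 mg/L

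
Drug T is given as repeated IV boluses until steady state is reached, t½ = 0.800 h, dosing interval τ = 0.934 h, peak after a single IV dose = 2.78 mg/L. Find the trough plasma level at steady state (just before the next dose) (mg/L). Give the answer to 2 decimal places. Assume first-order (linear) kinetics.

k = ln2 / t½ = 0.693147 / 0.800 = 0.8664 h⁻¹
e^(−kτ) = e^(−0.8664 × 0.934) = 0.4452
Accumulation ratio R = 1 / (1 − e^(−kτ)) = 1 / (1 − 0.4452) = 1.802
Steady-state trough = C₀ × R × e^(−kτ) = 2.78 × 1.802 × 0.4452 = 2.230 mg/L

2.23 mg/L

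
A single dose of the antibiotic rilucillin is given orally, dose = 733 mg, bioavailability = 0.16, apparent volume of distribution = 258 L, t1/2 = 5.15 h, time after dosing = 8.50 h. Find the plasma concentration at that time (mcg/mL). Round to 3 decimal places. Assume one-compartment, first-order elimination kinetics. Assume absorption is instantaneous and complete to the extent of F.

0.145 mcg/mL

Amount reaching circulation = F × Dose = 0.16 × 733.0 = 117.3 mg
C₀ = F·Dose / Vd = 117.3 / 258 = 0.4547 mg/L
k = ln2 / t½ = 0.693147 / 5.15 = 0.1346 h⁻¹
C = C₀ · e^(−k·t) = 0.4547 × e^(−0.1346 × 8.50)
  = 0.4547 × 0.3185 = 0.1448 mg/L
(0.1448 mg/L = 0.1448 mcg/mL)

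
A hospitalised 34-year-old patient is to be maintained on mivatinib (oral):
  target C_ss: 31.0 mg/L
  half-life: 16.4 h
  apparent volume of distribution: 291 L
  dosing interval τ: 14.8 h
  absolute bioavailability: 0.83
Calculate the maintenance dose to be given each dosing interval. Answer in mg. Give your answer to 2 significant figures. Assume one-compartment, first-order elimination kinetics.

6800 mg

k = ln2 / t½ = 0.693147 / 16.4 = 0.04227 h⁻¹
CL = k × Vd = 0.04227 × 291 = 12.30 L/h
At steady state, F × (Dose/τ) = Css × CL.
Dose = Css × CL × τ / F = 31.0 × 12.30 × 14.8 / 0.83 = 6799 mg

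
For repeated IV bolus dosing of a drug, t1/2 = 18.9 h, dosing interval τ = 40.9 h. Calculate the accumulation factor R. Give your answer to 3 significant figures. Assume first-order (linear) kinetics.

k = ln2 / t½ = 0.693147 / 18.9 = 0.03667 h⁻¹
e^(−kτ) = e^(−0.03667 × 40.9) = 0.2232
Accumulation ratio R = 1 / (1 − e^(−kτ)) = 1 / (1 − 0.2232) = 1.287

1.29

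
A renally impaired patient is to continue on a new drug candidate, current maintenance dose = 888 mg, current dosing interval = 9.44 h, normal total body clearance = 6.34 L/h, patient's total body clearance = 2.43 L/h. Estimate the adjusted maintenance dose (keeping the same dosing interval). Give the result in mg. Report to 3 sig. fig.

To keep the same average steady-state level, dosing rate must scale with clearance.
CL ratio = 2.43 / 6.34 = 0.3833
New dose (same interval) = 888 × 0.3833 = 340.4 mg

340 mg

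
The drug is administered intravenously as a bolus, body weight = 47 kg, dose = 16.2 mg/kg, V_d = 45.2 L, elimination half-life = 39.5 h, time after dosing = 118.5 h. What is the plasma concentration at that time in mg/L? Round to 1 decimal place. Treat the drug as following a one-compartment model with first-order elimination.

Total dose = 16.2 × 47 = 761.4 mg
C₀ = Dose / Vd = 761.4 / 45.2 = 16.85 mg/L
k = ln2 / t½ = 0.693147 / 39.5 = 0.01755 h⁻¹
t / t½ = 118.5 / 39.5 = 3 half-lives
C = C₀ × (1/2)^3 = 16.85 × 0.1250 = 2.106 mg/L

2.1 mg/L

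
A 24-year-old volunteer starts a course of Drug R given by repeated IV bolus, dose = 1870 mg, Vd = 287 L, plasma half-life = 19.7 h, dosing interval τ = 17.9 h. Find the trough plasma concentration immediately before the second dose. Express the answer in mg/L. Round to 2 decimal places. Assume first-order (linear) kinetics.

3.47 mg/L

C₀ per dose = Dose / Vd = 1870 / 287 = 6.516 mg/L
k = ln2 / t½ = 0.693147 / 19.7 = 0.03519 h⁻¹
Fraction remaining after one interval: r = e^(−kτ) = e^(−0.03519 × 17.9) = 0.5326
Before dose 2, 1 dose has been given (aged 1τ).
C_trough = C₀ × r = 6.516 × 0.5326 = 3.470 mg/L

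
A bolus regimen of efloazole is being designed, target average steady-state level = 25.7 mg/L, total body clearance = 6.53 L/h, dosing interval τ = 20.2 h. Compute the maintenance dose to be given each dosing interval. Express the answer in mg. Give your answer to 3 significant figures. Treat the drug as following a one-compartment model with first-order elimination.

At steady state, Dose/τ = Css × CL.
Dose = Css × CL × τ = 25.7 × 6.530 × 20.2 = 3390 mg

3390 mg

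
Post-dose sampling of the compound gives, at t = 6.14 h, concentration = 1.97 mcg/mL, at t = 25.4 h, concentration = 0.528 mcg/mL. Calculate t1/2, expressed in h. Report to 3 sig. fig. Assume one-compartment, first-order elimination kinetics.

k = ln(C₁/C₂) / (t₂ − t₁) = ln(1.97/0.528) / (25.4 − 6.14)
  = 1.317 / 19.26 = 0.06838 h⁻¹
t½ = ln2 / k = 0.693147 / 0.06838 = 10.14 h

10.1 h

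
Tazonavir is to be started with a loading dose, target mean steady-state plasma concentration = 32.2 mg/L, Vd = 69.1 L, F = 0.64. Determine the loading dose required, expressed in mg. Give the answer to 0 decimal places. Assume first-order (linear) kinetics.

LD = Css × Vd / F = 32.2 × 69.1 / 0.64 = 3477 mg

3477 mg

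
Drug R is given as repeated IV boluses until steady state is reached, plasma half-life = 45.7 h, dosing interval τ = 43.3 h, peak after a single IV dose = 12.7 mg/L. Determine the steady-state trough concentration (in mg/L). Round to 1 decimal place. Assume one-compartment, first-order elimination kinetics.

13.7 mg/L

k = ln2 / t½ = 0.693147 / 45.7 = 0.01517 h⁻¹
e^(−kτ) = e^(−0.01517 × 43.3) = 0.5185
Accumulation ratio R = 1 / (1 − e^(−kτ)) = 1 / (1 − 0.5185) = 2.077
Steady-state trough = C₀ × R × e^(−kτ) = 12.7 × 2.077 × 0.5185 = 13.68 mg/L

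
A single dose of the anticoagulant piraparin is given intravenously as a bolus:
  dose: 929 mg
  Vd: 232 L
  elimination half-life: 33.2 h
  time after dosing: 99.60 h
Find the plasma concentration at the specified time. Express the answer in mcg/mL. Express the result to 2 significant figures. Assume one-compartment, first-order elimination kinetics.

C₀ = Dose / Vd = 929.0 / 232 = 4.004 mg/L
k = ln2 / t½ = 0.693147 / 33.2 = 0.02088 h⁻¹
t / t½ = 99.60 / 33.2 = 3 half-lives
C = C₀ × (1/2)^3 = 4.004 × 0.1250 = 0.5005 mg/L
(0.5005 mg/L = 0.5005 mcg/mL)

0.50 mcg/mL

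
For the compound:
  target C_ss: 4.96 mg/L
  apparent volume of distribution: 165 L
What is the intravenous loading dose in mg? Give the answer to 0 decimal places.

LD = Css × Vd = 4.96 × 165 = 818.4 mg

818 mg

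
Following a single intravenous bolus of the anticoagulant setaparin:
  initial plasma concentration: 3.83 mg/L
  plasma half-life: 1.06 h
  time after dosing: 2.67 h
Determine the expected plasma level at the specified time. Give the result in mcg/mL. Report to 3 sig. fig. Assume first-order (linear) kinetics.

k = ln2 / t½ = 0.693147 / 1.06 = 0.6539 h⁻¹
C = C₀ · e^(−k·t) = 3.830 × e^(−0.6539 × 2.67)
  = 3.830 × 0.1745 = 0.6683 mg/L
(0.6683 mg/L = 0.6683 mcg/mL)

0.668 mcg/mL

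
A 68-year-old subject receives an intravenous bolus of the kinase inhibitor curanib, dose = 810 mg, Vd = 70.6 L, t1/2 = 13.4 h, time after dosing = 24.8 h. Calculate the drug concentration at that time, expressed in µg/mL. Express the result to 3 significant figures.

3.18 µg/mL

C₀ = Dose / Vd = 810.0 / 70.6 = 11.47 mg/L
k = ln2 / t½ = 0.693147 / 13.4 = 0.05173 h⁻¹
C = C₀ · e^(−k·t) = 11.47 × e^(−0.05173 × 24.8)
  = 11.47 × 0.2772 = 3.179 mg/L
(3.179 mg/L = 3.179 µg/mL)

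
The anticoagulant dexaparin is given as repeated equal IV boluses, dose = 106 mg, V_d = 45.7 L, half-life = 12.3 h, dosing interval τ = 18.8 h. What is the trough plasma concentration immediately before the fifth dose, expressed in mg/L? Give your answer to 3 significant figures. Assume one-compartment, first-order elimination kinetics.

C₀ per dose = Dose / Vd = 106 / 45.7 = 2.319 mg/L
k = ln2 / t½ = 0.693147 / 12.3 = 0.05635 h⁻¹
Fraction remaining after one interval: r = e^(−kτ) = e^(−0.05635 × 18.8) = 0.3467
Before dose 5, 4 doses have been given (aged 1τ, 2τ, 3τ, 4τ).
C_trough = C₀ × (r + r² + … + r^4) = C₀ × r(1−r^4)/(1−r)
        = 2.319 × 0.3467 × (1 − 0.01445) / (1 − 0.3467) = 1.213 mg/L

1.21 mg/L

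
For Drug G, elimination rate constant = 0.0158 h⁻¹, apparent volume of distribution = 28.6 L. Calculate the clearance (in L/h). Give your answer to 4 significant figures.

CL = k × Vd = 0.0158 × 28.6 = 0.4519 L/h

0.4519 L/h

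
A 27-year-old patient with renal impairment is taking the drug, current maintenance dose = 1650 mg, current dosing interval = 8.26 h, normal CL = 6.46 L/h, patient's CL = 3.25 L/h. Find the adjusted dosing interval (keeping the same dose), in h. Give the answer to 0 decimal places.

To keep the same average steady-state level, dosing rate must scale with clearance.
CL ratio = 3.25 / 6.46 = 0.5031
New interval (same dose) = 8.26 / 0.5031 = 16.42 h

16 h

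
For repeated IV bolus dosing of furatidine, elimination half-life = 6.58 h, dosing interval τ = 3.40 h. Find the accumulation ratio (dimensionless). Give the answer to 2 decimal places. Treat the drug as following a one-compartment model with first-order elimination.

k = ln2 / t½ = 0.693147 / 6.58 = 0.1053 h⁻¹
e^(−kτ) = e^(−0.1053 × 3.40) = 0.6991
Accumulation ratio R = 1 / (1 − e^(−kτ)) = 1 / (1 − 0.6991) = 3.323

3.32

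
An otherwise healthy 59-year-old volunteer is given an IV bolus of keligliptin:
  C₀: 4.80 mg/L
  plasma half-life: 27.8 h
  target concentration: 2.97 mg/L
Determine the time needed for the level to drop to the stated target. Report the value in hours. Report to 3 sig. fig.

19.3 h

k = ln2 / t½ = 0.693147 / 27.8 = 0.02493 h⁻¹
t = ln(C₀ / C) / k = ln(4.800 / 2.97) / 0.02493
  = ln(1.616) / 0.02493 = 0.4800 / 0.02493 = 19.25 h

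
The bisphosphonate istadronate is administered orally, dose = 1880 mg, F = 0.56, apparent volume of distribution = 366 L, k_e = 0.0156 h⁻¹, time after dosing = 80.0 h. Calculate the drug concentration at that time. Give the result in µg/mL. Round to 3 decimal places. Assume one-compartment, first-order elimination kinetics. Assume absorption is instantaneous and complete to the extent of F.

Amount reaching circulation = F × Dose = 0.56 × 1880 = 1053 mg
C₀ = F·Dose / Vd = 1053 / 366 = 2.877 mg/L
C = C₀ · e^(−k·t) = 2.877 × e^(−0.01560 × 80.0)
  = 2.877 × 0.2871 = 0.8260 mg/L
(0.8260 mg/L = 0.8260 µg/mL)

0.826 µg/mL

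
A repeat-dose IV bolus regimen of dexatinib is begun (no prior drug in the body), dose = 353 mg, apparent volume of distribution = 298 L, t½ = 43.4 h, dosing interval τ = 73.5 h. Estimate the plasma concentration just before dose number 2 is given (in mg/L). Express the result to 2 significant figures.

C₀ per dose = Dose / Vd = 353 / 298 = 1.185 mg/L
k = ln2 / t½ = 0.693147 / 43.4 = 0.01597 h⁻¹
Fraction remaining after one interval: r = e^(−kτ) = e^(−0.01597 × 73.5) = 0.3092
Before dose 2, 1 dose has been given (aged 1τ).
C_trough = C₀ × r = 1.185 × 0.3092 = 0.3664 mg/L

0.37 mg/L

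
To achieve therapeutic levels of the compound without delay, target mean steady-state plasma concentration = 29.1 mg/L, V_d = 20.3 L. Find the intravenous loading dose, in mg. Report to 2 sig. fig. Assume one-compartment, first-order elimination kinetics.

590 mg

LD = Css × Vd = 29.1 × 20.3 = 590.7 mg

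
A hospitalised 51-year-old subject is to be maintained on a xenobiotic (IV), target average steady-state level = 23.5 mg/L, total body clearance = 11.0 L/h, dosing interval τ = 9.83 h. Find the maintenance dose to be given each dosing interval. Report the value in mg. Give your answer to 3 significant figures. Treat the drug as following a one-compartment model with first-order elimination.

At steady state, Dose/τ = Css × CL.
Dose = Css × CL × τ = 23.5 × 11.00 × 9.83 = 2541 mg

2540 mg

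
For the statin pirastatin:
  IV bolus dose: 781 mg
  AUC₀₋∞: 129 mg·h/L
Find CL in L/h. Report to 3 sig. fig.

CL = Dose / AUC = 781 / 129 = 6.054 L/h

6.05 L/h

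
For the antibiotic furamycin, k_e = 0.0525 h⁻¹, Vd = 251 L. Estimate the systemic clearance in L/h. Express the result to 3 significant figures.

CL = k × Vd = 0.0525 × 251 = 13.18 L/h

13.2 L/h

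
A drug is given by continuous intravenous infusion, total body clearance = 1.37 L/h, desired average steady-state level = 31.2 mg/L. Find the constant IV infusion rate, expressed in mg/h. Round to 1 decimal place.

42.7 mg/h

At steady state, infusion rate R₀ = Css × CL = 31.2 × 1.370 = 42.74 mg/h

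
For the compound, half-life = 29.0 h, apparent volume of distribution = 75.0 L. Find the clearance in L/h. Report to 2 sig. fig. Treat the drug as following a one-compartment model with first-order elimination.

k = ln2 / t½ = 0.693147 / 29.0 = 0.02390 h⁻¹
CL = k × Vd = 0.02390 × 75.0 = 1.793 L/h

1.8 L/h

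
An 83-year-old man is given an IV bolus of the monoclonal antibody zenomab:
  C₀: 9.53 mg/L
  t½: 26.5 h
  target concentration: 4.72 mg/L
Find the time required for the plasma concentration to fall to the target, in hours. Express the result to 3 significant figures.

k = ln2 / t½ = 0.693147 / 26.5 = 0.02616 h⁻¹
t = ln(C₀ / C) / k = ln(9.530 / 4.72) / 0.02616
  = ln(2.019) / 0.02616 = 0.7026 / 0.02616 = 26.86 h

26.9 h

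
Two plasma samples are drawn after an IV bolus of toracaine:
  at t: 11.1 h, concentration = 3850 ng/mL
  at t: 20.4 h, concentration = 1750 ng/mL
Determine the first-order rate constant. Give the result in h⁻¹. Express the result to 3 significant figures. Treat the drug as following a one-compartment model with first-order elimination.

0.0848 h⁻¹

k = ln(C₁/C₂) / (t₂ − t₁) = ln(3850/1750) / (20.4 − 11.1)
  = 0.7885 / 9.300 = 0.08478 h⁻¹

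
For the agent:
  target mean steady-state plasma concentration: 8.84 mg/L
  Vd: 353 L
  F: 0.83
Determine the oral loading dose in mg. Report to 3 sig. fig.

3760 mg

LD = Css × Vd / F = 8.84 × 353 / 0.83 = 3760 mg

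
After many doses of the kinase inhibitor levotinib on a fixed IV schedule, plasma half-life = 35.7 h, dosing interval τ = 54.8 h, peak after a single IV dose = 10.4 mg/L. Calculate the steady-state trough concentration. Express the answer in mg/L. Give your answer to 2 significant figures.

k = ln2 / t½ = 0.693147 / 35.7 = 0.01942 h⁻¹
e^(−kτ) = e^(−0.01942 × 54.8) = 0.3450
Accumulation ratio R = 1 / (1 − e^(−kτ)) = 1 / (1 − 0.3450) = 1.527
Steady-state trough = C₀ × R × e^(−kτ) = 10.4 × 1.527 × 0.3450 = 5.479 mg/L

5.5 mg/L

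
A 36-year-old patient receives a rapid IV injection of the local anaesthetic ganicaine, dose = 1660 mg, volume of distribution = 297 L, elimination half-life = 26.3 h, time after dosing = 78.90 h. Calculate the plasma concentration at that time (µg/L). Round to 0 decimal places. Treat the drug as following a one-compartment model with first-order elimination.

C₀ = Dose / Vd = 1660 / 297 = 5.589 mg/L
k = ln2 / t½ = 0.693147 / 26.3 = 0.02636 h⁻¹
t / t½ = 78.90 / 26.3 = 3 half-lives
C = C₀ × (1/2)^3 = 5.589 × 0.1250 = 0.6986 mg/L
Convert: 0.6986 mg/L × 1000 = 698.6 µg/L

699 µg/L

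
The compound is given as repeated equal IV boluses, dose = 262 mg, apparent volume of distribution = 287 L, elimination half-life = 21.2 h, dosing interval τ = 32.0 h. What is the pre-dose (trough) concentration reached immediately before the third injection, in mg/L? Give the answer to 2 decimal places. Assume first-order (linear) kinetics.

0.43 mg/L

C₀ per dose = Dose / Vd = 262 / 287 = 0.9129 mg/L
k = ln2 / t½ = 0.693147 / 21.2 = 0.03270 h⁻¹
Fraction remaining after one interval: r = e^(−kτ) = e^(−0.03270 × 32.0) = 0.3512
Before dose 3, 2 doses have been given (aged 1τ, 2τ).
C_trough = C₀ × (r + r²) = 0.9129 × (0.3512 + 0.1233) = 0.4332 mg/L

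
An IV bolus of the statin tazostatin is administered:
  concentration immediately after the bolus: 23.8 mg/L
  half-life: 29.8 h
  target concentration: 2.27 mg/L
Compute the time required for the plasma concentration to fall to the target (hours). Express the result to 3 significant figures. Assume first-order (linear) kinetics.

101 h

k = ln2 / t½ = 0.693147 / 29.8 = 0.02326 h⁻¹
t = ln(C₀ / C) / k = ln(23.80 / 2.27) / 0.02326
  = ln(10.48) / 0.02326 = 2.349 / 0.02326 = 101.0 h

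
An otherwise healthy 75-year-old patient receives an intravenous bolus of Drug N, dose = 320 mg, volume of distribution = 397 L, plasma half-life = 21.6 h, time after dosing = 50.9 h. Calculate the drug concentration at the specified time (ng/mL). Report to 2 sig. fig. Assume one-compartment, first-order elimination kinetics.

160 ng/mL

C₀ = Dose / Vd = 320.0 / 397 = 0.8060 mg/L
k = ln2 / t½ = 0.693147 / 21.6 = 0.03209 h⁻¹
C = C₀ · e^(−k·t) = 0.8060 × e^(−0.03209 × 50.9)
  = 0.8060 × 0.1953 = 0.1574 mg/L
Convert: 0.1574 mg/L × 1000 = 157.4 ng/mL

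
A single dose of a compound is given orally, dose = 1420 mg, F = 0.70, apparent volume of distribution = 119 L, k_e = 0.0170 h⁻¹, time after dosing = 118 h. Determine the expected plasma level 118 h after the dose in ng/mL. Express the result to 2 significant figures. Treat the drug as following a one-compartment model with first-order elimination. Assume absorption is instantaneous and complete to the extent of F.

Amount reaching circulation = F × Dose = 0.70 × 1420 = 994.0 mg
C₀ = F·Dose / Vd = 994.0 / 119 = 8.353 mg/L
C = C₀ · e^(−k·t) = 8.353 × e^(−0.01700 × 118)
  = 8.353 × 0.1345 = 1.123 mg/L
Convert: 1.123 mg/L × 1000 = 1123 ng/mL

1100 ng/mL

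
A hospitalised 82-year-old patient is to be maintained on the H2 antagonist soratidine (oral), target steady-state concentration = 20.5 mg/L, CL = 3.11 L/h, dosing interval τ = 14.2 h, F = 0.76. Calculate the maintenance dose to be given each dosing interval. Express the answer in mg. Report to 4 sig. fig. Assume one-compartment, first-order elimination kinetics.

1191 mg

At steady state, F × (Dose/τ) = Css × CL.
Dose = Css × CL × τ / F = 20.5 × 3.110 × 14.2 / 0.76 = 1191 mg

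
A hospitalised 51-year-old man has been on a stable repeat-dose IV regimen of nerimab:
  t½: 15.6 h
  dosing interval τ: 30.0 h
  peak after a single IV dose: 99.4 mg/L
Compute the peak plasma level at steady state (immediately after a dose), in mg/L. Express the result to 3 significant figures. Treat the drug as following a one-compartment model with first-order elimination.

135 mg/L

k = ln2 / t½ = 0.693147 / 15.6 = 0.04443 h⁻¹
e^(−kτ) = e^(−0.04443 × 30.0) = 0.2637
Accumulation ratio R = 1 / (1 − e^(−kτ)) = 1 / (1 − 0.2637) = 1.358
Steady-state peak = C₀ × R = 99.4 × 1.358 = 135.0 mg/L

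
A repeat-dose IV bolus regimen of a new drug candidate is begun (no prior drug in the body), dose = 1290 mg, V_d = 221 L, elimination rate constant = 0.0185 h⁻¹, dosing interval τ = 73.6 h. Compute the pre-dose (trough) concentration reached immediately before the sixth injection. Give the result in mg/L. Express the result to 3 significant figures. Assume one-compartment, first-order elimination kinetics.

2.01 mg/L

C₀ per dose = Dose / Vd = 1290 / 221 = 5.837 mg/L
Fraction remaining after one interval: r = e^(−kτ) = e^(−0.01850 × 73.6) = 0.2563
Before dose 6, 5 doses have been given (aged 1τ, 2τ, 3τ, 4τ, 5τ).
C_trough = C₀ × (r + r² + … + r^5) = C₀ × r(1−r^5)/(1−r)
        = 5.837 × 0.2563 × (1 − 0.001106) / (1 − 0.2563) = 2.009 mg/L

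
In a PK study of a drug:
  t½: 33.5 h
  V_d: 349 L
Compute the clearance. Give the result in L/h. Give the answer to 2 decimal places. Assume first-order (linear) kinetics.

7.22 L/h

k = ln2 / t½ = 0.693147 / 33.5 = 0.02069 h⁻¹
CL = k × Vd = 0.02069 × 349 = 7.221 L/h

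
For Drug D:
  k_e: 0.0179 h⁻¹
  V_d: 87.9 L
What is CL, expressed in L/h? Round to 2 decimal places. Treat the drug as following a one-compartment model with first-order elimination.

1.57 L/h

CL = k × Vd = 0.0179 × 87.9 = 1.573 L/h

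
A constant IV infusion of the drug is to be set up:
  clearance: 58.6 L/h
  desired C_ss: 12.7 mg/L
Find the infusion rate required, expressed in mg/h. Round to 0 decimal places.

At steady state, infusion rate R₀ = Css × CL = 12.7 × 58.60 = 744.2 mg/h

744 mg/h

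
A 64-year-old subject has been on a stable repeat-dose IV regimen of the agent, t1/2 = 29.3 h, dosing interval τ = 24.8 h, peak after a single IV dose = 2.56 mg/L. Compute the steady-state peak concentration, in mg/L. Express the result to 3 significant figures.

k = ln2 / t½ = 0.693147 / 29.3 = 0.02366 h⁻¹
e^(−kτ) = e^(−0.02366 × 24.8) = 0.5561
Accumulation ratio R = 1 / (1 − e^(−kτ)) = 1 / (1 − 0.5561) = 2.253
Steady-state peak = C₀ × R = 2.56 × 2.253 = 5.768 mg/L

5.77 mg/L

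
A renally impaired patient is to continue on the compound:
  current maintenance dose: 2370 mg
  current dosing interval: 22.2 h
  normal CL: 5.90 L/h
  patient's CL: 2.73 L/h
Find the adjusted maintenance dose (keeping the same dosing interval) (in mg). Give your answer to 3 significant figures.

1100 mg

To keep the same average steady-state level, dosing rate must scale with clearance.
CL ratio = 2.73 / 5.90 = 0.4627
New dose (same interval) = 2370 × 0.4627 = 1097 mg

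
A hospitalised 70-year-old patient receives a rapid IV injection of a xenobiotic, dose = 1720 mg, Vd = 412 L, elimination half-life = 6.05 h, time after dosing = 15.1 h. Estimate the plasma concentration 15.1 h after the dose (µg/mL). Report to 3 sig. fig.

C₀ = Dose / Vd = 1720 / 412 = 4.175 mg/L
k = ln2 / t½ = 0.693147 / 6.05 = 0.1146 h⁻¹
C = C₀ · e^(−k·t) = 4.175 × e^(−0.1146 × 15.1)
  = 4.175 × 0.1772 = 0.7398 mg/L
(0.7398 mg/L = 0.7398 µg/mL)

0.740 µg/mL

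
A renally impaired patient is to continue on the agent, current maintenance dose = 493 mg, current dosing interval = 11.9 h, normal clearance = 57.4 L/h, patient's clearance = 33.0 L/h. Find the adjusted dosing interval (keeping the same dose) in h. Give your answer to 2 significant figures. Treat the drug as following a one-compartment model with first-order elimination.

To keep the same average steady-state level, dosing rate must scale with clearance.
CL ratio = 33.0 / 57.4 = 0.5749
New interval (same dose) = 11.9 / 0.5749 = 20.70 h

21 h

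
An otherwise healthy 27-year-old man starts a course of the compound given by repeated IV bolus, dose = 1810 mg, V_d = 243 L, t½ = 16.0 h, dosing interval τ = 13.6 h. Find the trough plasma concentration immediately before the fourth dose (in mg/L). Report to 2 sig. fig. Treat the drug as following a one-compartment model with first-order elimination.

7.7 mg/L

C₀ per dose = Dose / Vd = 1810 / 243 = 7.449 mg/L
k = ln2 / t½ = 0.693147 / 16.0 = 0.04332 h⁻¹
Fraction remaining after one interval: r = e^(−kτ) = e^(−0.04332 × 13.6) = 0.5548
Before dose 4, 3 doses have been given (aged 1τ, 2τ, 3τ).
C_trough = C₀ × (r + r² + … + r^3) = C₀ × r(1−r^3)/(1−r)
        = 7.449 × 0.5548 × (1 − 0.1708) / (1 − 0.5548) = 7.697 mg/L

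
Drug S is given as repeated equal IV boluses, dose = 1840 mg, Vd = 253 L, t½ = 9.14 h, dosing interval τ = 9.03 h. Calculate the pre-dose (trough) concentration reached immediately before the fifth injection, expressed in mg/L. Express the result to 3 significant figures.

C₀ per dose = Dose / Vd = 1840 / 253 = 7.273 mg/L
k = ln2 / t½ = 0.693147 / 9.14 = 0.07584 h⁻¹
Fraction remaining after one interval: r = e^(−kτ) = e^(−0.07584 × 9.03) = 0.5042
Before dose 5, 4 doses have been given (aged 1τ, 2τ, 3τ, 4τ).
C_trough = C₀ × (r + r² + … + r^4) = C₀ × r(1−r^4)/(1−r)
        = 7.273 × 0.5042 × (1 − 0.06463) / (1 − 0.5042) = 6.918 mg/L

6.92 mg/L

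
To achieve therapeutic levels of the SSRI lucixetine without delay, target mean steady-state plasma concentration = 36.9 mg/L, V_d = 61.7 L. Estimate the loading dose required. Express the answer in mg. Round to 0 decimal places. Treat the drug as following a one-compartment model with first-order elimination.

2277 mg

LD = Css × Vd = 36.9 × 61.7 = 2277 mg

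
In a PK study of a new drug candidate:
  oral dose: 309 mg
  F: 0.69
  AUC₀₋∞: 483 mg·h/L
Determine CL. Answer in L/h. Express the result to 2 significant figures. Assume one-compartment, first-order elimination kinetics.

0.44 L/h

CL = F·Dose / AUC = 0.69 × 309 / 483 = 0.4414 L/h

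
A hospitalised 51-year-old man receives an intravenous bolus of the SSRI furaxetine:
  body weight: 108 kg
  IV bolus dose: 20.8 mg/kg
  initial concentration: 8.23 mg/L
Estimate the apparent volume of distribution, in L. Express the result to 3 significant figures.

273 L

Dose = 20.8 × 108 = 2246 mg
Vd = Dose / C₀ = 2246 / 8.23 = 272.9 L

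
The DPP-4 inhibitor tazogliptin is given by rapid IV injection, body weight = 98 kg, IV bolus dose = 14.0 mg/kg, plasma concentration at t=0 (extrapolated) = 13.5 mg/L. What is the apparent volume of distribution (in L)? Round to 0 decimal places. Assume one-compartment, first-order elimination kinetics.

Dose = 14.0 × 98 = 1372 mg
Vd = Dose / C₀ = 1372 / 13.5 = 101.6 L

102 L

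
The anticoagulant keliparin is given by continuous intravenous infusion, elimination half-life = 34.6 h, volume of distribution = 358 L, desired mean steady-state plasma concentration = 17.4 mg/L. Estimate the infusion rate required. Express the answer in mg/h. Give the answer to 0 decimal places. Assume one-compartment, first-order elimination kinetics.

125 mg/h

k = ln2 / t½ = 0.693147 / 34.6 = 0.02003 h⁻¹
CL = k × Vd = 0.02003 × 358 = 7.171 L/h
At steady state, infusion rate R₀ = Css × CL = 17.4 × 7.171 = 124.8 mg/h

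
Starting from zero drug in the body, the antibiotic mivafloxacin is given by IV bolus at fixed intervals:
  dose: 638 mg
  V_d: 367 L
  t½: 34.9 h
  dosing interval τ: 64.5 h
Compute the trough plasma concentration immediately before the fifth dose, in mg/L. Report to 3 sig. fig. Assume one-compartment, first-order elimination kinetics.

0.665 mg/L

C₀ per dose = Dose / Vd = 638 / 367 = 1.738 mg/L
k = ln2 / t½ = 0.693147 / 34.9 = 0.01986 h⁻¹
Fraction remaining after one interval: r = e^(−kτ) = e^(−0.01986 × 64.5) = 0.2778
Before dose 5, 4 doses have been given (aged 1τ, 2τ, 3τ, 4τ).
C_trough = C₀ × (r + r² + … + r^4) = C₀ × r(1−r^4)/(1−r)
        = 1.738 × 0.2778 × (1 − 0.005956) / (1 − 0.2778) = 0.6646 mg/L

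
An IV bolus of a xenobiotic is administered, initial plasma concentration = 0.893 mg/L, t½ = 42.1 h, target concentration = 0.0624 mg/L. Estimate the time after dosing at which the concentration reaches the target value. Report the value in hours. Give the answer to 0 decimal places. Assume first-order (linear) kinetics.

k = ln2 / t½ = 0.693147 / 42.1 = 0.01646 h⁻¹
t = ln(C₀ / C) / k = ln(0.8930 / 0.0624) / 0.01646
  = ln(14.31) / 0.01646 = 2.661 / 0.01646 = 161.7 h

162 h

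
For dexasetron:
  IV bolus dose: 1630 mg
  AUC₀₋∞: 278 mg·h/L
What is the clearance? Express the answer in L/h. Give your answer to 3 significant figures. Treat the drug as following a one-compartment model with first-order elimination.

CL = Dose / AUC = 1630 / 278 = 5.863 L/h

5.86 L/h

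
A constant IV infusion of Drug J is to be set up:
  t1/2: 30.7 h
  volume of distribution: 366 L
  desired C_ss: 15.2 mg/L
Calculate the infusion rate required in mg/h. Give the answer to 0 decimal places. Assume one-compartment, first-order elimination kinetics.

k = ln2 / t½ = 0.693147 / 30.7 = 0.02258 h⁻¹
CL = k × Vd = 0.02258 × 366 = 8.264 L/h
At steady state, infusion rate R₀ = Css × CL = 15.2 × 8.264 = 125.6 mg/h

126 mg/h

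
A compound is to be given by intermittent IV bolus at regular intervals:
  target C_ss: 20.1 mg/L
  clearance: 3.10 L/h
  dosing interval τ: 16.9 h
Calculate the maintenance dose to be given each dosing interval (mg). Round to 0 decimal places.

1053 mg

At steady state, Dose/τ = Css × CL.
Dose = Css × CL × τ = 20.1 × 3.100 × 16.9 = 1053 mg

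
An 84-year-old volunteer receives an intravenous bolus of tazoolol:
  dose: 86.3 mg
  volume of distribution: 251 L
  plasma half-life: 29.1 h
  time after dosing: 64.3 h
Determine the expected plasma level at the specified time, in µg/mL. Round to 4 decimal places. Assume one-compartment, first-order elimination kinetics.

0.0743 µg/mL

C₀ = Dose / Vd = 86.30 / 251 = 0.3438 mg/L
k = ln2 / t½ = 0.693147 / 29.1 = 0.02382 h⁻¹
C = C₀ · e^(−k·t) = 0.3438 × e^(−0.02382 × 64.3)
  = 0.3438 × 0.2162 = 0.07433 mg/L
(0.07433 mg/L = 0.07433 µg/mL)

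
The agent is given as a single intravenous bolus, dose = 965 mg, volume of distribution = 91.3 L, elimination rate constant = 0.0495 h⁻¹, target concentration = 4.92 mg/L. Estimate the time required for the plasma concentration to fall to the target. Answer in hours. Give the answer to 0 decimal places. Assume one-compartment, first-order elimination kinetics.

15 h

C₀ = Dose / Vd = 965.0 / 91.3 = 10.57 mg/L
t = ln(C₀ / C) / k = ln(10.57 / 4.92) / 0.04950
  = ln(2.148) / 0.04950 = 0.7645 / 0.04950 = 15.44 h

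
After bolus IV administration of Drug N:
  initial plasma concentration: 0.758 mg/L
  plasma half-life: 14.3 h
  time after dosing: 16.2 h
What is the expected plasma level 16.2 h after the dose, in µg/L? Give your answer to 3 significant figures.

k = ln2 / t½ = 0.693147 / 14.3 = 0.04847 h⁻¹
C = C₀ · e^(−k·t) = 0.7580 × e^(−0.04847 × 16.2)
  = 0.7580 × 0.4560 = 0.3456 mg/L
Convert: 0.3456 mg/L × 1000 = 345.6 µg/L

346 µg/L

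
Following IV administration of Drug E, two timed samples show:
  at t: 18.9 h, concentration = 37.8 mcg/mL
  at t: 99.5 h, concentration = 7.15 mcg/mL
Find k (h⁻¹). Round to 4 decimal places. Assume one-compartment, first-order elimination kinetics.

k = ln(C₁/C₂) / (t₂ − t₁) = ln(37.8/7.15) / (99.5 − 18.9)
  = 1.665 / 80.60 = 0.02066 h⁻¹

0.0207 h⁻¹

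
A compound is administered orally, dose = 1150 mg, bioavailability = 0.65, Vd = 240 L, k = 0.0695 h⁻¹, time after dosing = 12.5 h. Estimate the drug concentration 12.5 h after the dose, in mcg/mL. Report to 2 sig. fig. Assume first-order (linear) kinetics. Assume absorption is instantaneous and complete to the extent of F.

Amount reaching circulation = F × Dose = 0.65 × 1150 = 747.5 mg
C₀ = F·Dose / Vd = 747.5 / 240 = 3.115 mg/L
C = C₀ · e^(−k·t) = 3.115 × e^(−0.06950 × 12.5)
  = 3.115 × 0.4195 = 1.307 mg/L
(1.307 mg/L = 1.307 mcg/mL)

1.3 mcg/mL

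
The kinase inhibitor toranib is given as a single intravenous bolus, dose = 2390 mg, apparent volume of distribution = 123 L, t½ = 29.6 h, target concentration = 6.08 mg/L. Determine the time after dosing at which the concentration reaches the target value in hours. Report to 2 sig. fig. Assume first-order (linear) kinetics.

C₀ = Dose / Vd = 2390 / 123 = 19.43 mg/L
k = ln2 / t½ = 0.693147 / 29.6 = 0.02342 h⁻¹
t = ln(C₀ / C) / k = ln(19.43 / 6.08) / 0.02342
  = ln(3.196) / 0.02342 = 1.162 / 0.02342 = 49.62 h

50 h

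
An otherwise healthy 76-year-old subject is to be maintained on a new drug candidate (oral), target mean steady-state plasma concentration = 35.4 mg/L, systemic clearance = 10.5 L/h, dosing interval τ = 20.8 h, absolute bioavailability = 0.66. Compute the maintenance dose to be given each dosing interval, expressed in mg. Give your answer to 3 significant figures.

At steady state, F × (Dose/τ) = Css × CL.
Dose = Css × CL × τ / F = 35.4 × 10.50 × 20.8 / 0.66 = 11710 mg

11700 mg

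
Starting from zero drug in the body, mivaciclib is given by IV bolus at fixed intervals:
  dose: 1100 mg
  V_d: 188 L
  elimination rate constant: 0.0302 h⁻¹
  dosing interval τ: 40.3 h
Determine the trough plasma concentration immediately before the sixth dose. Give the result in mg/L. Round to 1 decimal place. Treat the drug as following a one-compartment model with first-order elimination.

2.5 mg/L

C₀ per dose = Dose / Vd = 1100 / 188 = 5.851 mg/L
Fraction remaining after one interval: r = e^(−kτ) = e^(−0.03020 × 40.3) = 0.2961
Before dose 6, 5 doses have been given (aged 1τ, 2τ, 3τ, 4τ, 5τ).
C_trough = C₀ × (r + r² + … + r^5) = C₀ × r(1−r^5)/(1−r)
        = 5.851 × 0.2961 × (1 − 0.002276) / (1 − 0.2961) = 2.456 mg/L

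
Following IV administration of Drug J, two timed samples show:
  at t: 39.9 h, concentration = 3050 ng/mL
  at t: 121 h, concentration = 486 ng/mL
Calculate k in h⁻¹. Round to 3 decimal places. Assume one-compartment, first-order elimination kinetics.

0.023 h⁻¹

k = ln(C₁/C₂) / (t₂ − t₁) = ln(3050/486) / (121 − 39.9)
  = 1.837 / 81.10 = 0.02265 h⁻¹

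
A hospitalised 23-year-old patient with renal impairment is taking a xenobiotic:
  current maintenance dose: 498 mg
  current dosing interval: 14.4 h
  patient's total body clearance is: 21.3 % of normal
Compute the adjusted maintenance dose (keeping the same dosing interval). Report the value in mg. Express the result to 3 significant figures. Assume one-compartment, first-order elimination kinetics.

To keep the same average steady-state level, dosing rate must scale with clearance.
CL ratio = 21.3 / 100 = 0.2130
New dose (same interval) = 498 × 0.2130 = 106.1 mg

106 mg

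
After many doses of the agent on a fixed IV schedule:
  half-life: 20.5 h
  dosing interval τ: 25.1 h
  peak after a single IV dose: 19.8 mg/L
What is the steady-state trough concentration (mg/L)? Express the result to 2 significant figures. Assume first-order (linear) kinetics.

k = ln2 / t½ = 0.693147 / 20.5 = 0.03381 h⁻¹
e^(−kτ) = e^(−0.03381 × 25.1) = 0.4280
Accumulation ratio R = 1 / (1 − e^(−kτ)) = 1 / (1 − 0.4280) = 1.748
Steady-state trough = C₀ × R × e^(−kτ) = 19.8 × 1.748 × 0.4280 = 14.81 mg/L

15 mg/L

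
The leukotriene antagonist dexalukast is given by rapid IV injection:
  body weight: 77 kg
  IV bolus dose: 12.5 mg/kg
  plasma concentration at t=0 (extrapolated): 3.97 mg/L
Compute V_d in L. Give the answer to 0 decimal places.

242 L

Dose = 12.5 × 77 = 962.5 mg
Vd = Dose / C₀ = 962.5 / 3.97 = 242.4 L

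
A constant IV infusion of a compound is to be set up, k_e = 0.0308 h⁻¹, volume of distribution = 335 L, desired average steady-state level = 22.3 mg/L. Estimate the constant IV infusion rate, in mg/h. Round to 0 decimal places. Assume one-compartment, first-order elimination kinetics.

230 mg/h

CL = k × Vd = 0.03080 × 335 = 10.32 L/h
At steady state, infusion rate R₀ = Css × CL = 22.3 × 10.32 = 230.1 mg/h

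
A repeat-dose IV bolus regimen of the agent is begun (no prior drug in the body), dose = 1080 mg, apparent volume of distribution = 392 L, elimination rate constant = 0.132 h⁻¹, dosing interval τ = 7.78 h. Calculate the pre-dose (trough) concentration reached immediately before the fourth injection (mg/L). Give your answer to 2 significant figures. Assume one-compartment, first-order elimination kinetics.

1.5 mg/L

C₀ per dose = Dose / Vd = 1080 / 392 = 2.755 mg/L
Fraction remaining after one interval: r = e^(−kτ) = e^(−0.1320 × 7.78) = 0.3581
Before dose 4, 3 doses have been given (aged 1τ, 2τ, 3τ).
C_trough = C₀ × (r + r² + … + r^3) = C₀ × r(1−r^3)/(1−r)
        = 2.755 × 0.3581 × (1 − 0.04592) / (1 − 0.3581) = 1.466 mg/L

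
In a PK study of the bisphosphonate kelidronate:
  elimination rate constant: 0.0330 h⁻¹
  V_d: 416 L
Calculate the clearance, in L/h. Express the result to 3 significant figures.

CL = k × Vd = 0.0330 × 416 = 13.73 L/h

13.7 L/h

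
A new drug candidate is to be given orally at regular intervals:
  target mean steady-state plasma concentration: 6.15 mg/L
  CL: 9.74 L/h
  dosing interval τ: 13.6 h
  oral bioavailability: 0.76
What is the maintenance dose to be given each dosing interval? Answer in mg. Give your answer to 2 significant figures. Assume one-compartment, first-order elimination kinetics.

At steady state, F × (Dose/τ) = Css × CL.
Dose = Css × CL × τ / F = 6.15 × 9.740 × 13.6 / 0.76 = 1072 mg

1100 mg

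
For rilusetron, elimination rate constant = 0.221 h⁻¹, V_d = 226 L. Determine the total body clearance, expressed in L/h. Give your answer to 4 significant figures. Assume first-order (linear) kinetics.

CL = k × Vd = 0.221 × 226 = 49.95 L/h

49.95 L/h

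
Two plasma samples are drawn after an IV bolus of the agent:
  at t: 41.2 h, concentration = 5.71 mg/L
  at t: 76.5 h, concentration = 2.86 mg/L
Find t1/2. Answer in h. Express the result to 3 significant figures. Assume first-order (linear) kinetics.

35.4 h

k = ln(C₁/C₂) / (t₂ − t₁) = ln(5.71/2.86) / (76.5 − 41.2)
  = 0.6914 / 35.30 = 0.01959 h⁻¹
t½ = ln2 / k = 0.693147 / 0.01959 = 35.38 h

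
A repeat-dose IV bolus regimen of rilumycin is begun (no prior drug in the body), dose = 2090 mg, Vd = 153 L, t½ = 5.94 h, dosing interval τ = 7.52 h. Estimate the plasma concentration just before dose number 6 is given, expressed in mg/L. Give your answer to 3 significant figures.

C₀ per dose = Dose / Vd = 2090 / 153 = 13.66 mg/L
k = ln2 / t½ = 0.693147 / 5.94 = 0.1167 h⁻¹
Fraction remaining after one interval: r = e^(−kτ) = e^(−0.1167 × 7.52) = 0.4158
Before dose 6, 5 doses have been given (aged 1τ, 2τ, 3τ, 4τ, 5τ).
C_trough = C₀ × (r + r² + … + r^5) = C₀ × r(1−r^5)/(1−r)
        = 13.66 × 0.4158 × (1 − 0.01243) / (1 − 0.4158) = 9.602 mg/L

9.60 mg/L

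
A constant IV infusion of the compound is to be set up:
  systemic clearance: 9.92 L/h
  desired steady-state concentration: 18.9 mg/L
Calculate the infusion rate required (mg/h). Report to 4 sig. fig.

187.5 mg/h

At steady state, infusion rate R₀ = Css × CL = 18.9 × 9.920 = 187.5 mg/h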